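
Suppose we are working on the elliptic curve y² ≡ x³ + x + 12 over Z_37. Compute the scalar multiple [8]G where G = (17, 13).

(21, 28)

Repeated addition: build up to 8G.
2G: tangent at (17, 13): λ = (3·17² + 1)/(2·13) ≡ 17/26. 26⁻¹ ≡ 10 (mod 37), so λ ≡ 17·10 ≡ 22.
  x = λ² - 17 - 17 = 484 - 34 ≡ 6; y = λ·(17 - 6) - 13 ≡ 7. → (6, 7)
3G: (6, 7) + (17, 13). λ = (13 - 7)/(17 - 6) ≡ 6/11 mod 37. 11⁻¹ ≡ 27 (mod 37), so λ ≡ 14.
  x = λ² - 6 - 17 = 196 - 23 ≡ 25; y = λ·(6 - 25) - 7 ≡ 23. → (25, 23)
4G: (25, 23) + (17, 13). λ = (13 - 23)/(17 - 25) ≡ 27/29 mod 37. 29⁻¹ ≡ 23 (mod 37), so λ ≡ 29.
  x = λ² - 25 - 17 = 841 - 42 ≡ 22; y = λ·(25 - 22) - 23 ≡ 27. → (22, 27)
5G: (22, 27) + (17, 13). λ = (13 - 27)/(17 - 22) ≡ 23/32 mod 37. 32⁻¹ ≡ 22 (mod 37), so λ ≡ 25.
  x = λ² - 22 - 17 = 625 - 39 ≡ 31; y = λ·(22 - 31) - 27 ≡ 7. → (31, 7)
6G: (31, 7) + (17, 13). λ = (13 - 7)/(17 - 31) ≡ 6/23 mod 37. 23⁻¹ ≡ 29 (mod 37) since 23·29 = 667 ≡ 1, so λ ≡ 26.
  x = λ² - 31 - 17 = 676 - 48 ≡ 36; y = λ·(31 - 36) - 7 ≡ 11. → (36, 11)
7G: (36, 11) + (17, 13). λ = (13 - 11)/(17 - 36) ≡ 2/18 mod 37. 18⁻¹ ≡ 35 (mod 37) since 18·35 = 630 ≡ 1, so λ ≡ 33.
  x = λ² - 36 - 17 = 1089 - 53 ≡ 0; y = λ·(36 - 0) - 11 ≡ 30. → (0, 30)
8G: (0, 30) + (17, 13). λ = (13 - 30)/(17 - 0) ≡ 20/17 mod 37. 17⁻¹ ≡ 24 (mod 37), so λ ≡ 36.
  x = λ² - 0 - 17 = 1296 - 17 ≡ 21; y = λ·(0 - 21) - 30 ≡ 28. → (21, 28)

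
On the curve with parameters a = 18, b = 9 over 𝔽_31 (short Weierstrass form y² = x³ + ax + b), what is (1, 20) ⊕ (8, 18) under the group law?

(1, 20) + (8, 18). λ = (18 - 20)/(8 - 1) ≡ 29/7 mod 31. 7⁻¹ ≡ 9 (mod 31), so λ ≡ 13.
  x = λ² - 1 - 8 = 169 - 9 ≡ 5; y = λ·(1 - 5) - 20 ≡ 21. → (5, 21)

(5, 21)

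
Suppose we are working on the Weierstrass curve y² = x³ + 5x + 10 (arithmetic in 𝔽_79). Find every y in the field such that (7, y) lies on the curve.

25, 54

x³ + 5x + 10 = 388 ≡ 72 (mod 79).
Square roots of 72 mod 79: 25 and 54 (since 25² = 625 ≡ 72).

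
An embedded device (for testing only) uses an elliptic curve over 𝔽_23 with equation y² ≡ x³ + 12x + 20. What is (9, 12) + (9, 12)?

tangent at (9, 12): λ = (3·9² + 12)/(2·12) ≡ 2/1. 1⁻¹ ≡ 1 (mod 23) since 1·1 = 1 ≡ 1, so λ ≡ 2·1 ≡ 2.
  x = λ² - 9 - 9 = 4 - 18 ≡ 9; y = λ·(9 - 9) - 12 ≡ 11. → (9, 11)

(9, 11)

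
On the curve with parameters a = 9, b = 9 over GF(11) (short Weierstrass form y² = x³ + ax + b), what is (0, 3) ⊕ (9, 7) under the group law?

(0, 3) + (9, 7). λ = (7 - 3)/(9 - 0) ≡ 4/9 mod 11. 9⁻¹ ≡ 5 (mod 11), so λ ≡ 9.
  x = λ² - 0 - 9 = 81 - 9 ≡ 6; y = λ·(0 - 6) - 3 ≡ 9. → (6, 9)

(6, 9)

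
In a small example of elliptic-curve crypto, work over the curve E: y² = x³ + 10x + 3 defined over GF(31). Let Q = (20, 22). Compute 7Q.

(20, 9)

Repeated addition: build up to 7Q.
2Q: tangent at (20, 22): λ = (3·20² + 10)/(2·22) ≡ 1/13. 13⁻¹ ≡ 12 (mod 31), so λ ≡ 1·12 ≡ 12.
  x = λ² - 20 - 20 = 144 - 40 ≡ 11; y = λ·(20 - 11) - 22 ≡ 24. → (11, 24)
3Q: (11, 24) + (20, 22). λ = (22 - 24)/(20 - 11) ≡ 29/9 mod 31. 9⁻¹ ≡ 7 (mod 31) since 9·7 = 63 ≡ 1, so λ ≡ 17.
  x = λ² - 11 - 20 = 289 - 31 ≡ 10; y = λ·(11 - 10) - 24 ≡ 24. → (10, 24)
4Q: (10, 24) + (20, 22). λ = (22 - 24)/(20 - 10) ≡ 29/10 mod 31. 10⁻¹ ≡ 28 (mod 31) since 10·28 = 280 ≡ 1, so λ ≡ 6.
  x = λ² - 10 - 20 = 36 - 30 ≡ 6; y = λ·(10 - 6) - 24 ≡ 0. → (6, 0)
5Q: (6, 0) + (20, 22). λ = (22 - 0)/(20 - 6) ≡ 22/14 mod 31. 14⁻¹ ≡ 20 (mod 31) since 14·20 = 280 ≡ 1, so λ ≡ 6.
  x = λ² - 6 - 20 = 36 - 26 ≡ 10; y = λ·(6 - 10) - 0 ≡ 7. → (10, 7)
6Q: (10, 7) + (20, 22). λ = (22 - 7)/(20 - 10) ≡ 15/10 mod 31. 10⁻¹ ≡ 28 (mod 31) since 10·28 = 280 ≡ 1, so λ ≡ 17.
  x = λ² - 10 - 20 = 289 - 30 ≡ 11; y = λ·(10 - 11) - 7 ≡ 7. → (11, 7)
7Q: (11, 7) + (20, 22). λ = (22 - 7)/(20 - 11) ≡ 15/9 mod 31. 9⁻¹ ≡ 7 (mod 31) since 9·7 = 63 ≡ 1, so λ ≡ 12.
  x = λ² - 11 - 20 = 144 - 31 ≡ 20; y = λ·(11 - 20) - 7 ≡ 9. → (20, 9)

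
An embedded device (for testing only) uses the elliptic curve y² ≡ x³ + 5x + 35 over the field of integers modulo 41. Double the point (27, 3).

tangent at (27, 3): λ = (3·27² + 5)/(2·3) ≡ 19/6. 6⁻¹ ≡ 7 (mod 41), so λ ≡ 19·7 ≡ 10.
  x = λ² - 27 - 27 = 100 - 54 ≡ 5; y = λ·(27 - 5) - 3 ≡ 12. → (5, 12)

(5, 12)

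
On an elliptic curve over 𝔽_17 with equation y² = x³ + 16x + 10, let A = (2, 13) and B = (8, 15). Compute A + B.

(2, 13) + (8, 15). λ = (15 - 13)/(8 - 2) ≡ 2/6 mod 17. 6⁻¹ ≡ 3 (mod 17), so λ ≡ 6.
  x = λ² - 2 - 8 = 36 - 10 ≡ 9; y = λ·(2 - 9) - 13 ≡ 13. → (9, 13)

(9, 13)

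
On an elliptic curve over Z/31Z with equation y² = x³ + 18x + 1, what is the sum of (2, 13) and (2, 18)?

O

The two points share x = 2 and their y-coordinates satisfy 13 + 18 ≡ 0 (mod 31), so they are inverses. Their sum is the point at infinity.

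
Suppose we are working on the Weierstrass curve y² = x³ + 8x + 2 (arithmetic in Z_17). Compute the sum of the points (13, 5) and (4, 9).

(13, 12)

(13, 5) + (4, 9). λ = (9 - 5)/(4 - 13) ≡ 4/8 mod 17. 8⁻¹ ≡ 15 (mod 17), so λ ≡ 9.
  x = λ² - 13 - 4 = 81 - 17 ≡ 13; y = λ·(13 - 13) - 5 ≡ 12. → (13, 12)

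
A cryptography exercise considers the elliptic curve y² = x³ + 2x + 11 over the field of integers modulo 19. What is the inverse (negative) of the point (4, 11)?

(4, 8)

-(4, 11) = (4, -11 mod 19) = (4, 8).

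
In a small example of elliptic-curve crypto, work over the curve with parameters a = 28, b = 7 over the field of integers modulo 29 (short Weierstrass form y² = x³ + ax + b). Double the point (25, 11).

(1, 6)

tangent at (25, 11): λ = (3·25² + 28)/(2·11) ≡ 18/22. 22⁻¹ ≡ 4 (mod 29), so λ ≡ 18·4 ≡ 14.
  x = λ² - 25 - 25 = 196 - 50 ≡ 1; y = λ·(25 - 1) - 11 ≡ 6. → (1, 6)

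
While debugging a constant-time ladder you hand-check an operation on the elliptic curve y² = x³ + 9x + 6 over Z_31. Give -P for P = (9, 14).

-(9, 14) = (9, -14 mod 31) = (9, 17).

(9, 17)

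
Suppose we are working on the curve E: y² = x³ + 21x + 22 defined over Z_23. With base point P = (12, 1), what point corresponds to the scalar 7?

Repeated addition: build up to 7P.
2P: tangent at (12, 1): λ = (3·12² + 21)/(2·1) ≡ 16/2. 2⁻¹ ≡ 12 (mod 23), so λ ≡ 16·12 ≡ 8.
  x = λ² - 12 - 12 = 64 - 24 ≡ 17; y = λ·(12 - 17) - 1 ≡ 5. → (17, 5)
3P: (17, 5) + (12, 1). λ = (1 - 5)/(12 - 17) ≡ 19/18 mod 23. 18⁻¹ ≡ 9 (mod 23), so λ ≡ 10.
  x = λ² - 17 - 12 = 100 - 29 ≡ 2; y = λ·(17 - 2) - 5 ≡ 7. → (2, 7)
4P: (2, 7) + (12, 1). λ = (1 - 7)/(12 - 2) ≡ 17/10 mod 23. 10⁻¹ ≡ 7 (mod 23), so λ ≡ 4.
  x = λ² - 2 - 12 = 16 - 14 ≡ 2; y = λ·(2 - 2) - 7 ≡ 16. → (2, 16)
5P: (2, 16) + (12, 1). λ = (1 - 16)/(12 - 2) ≡ 8/10 mod 23. 10⁻¹ ≡ 7 (mod 23) since 10·7 = 70 ≡ 1, so λ ≡ 10.
  x = λ² - 2 - 12 = 100 - 14 ≡ 17; y = λ·(2 - 17) - 16 ≡ 18. → (17, 18)
6P: (17, 18) + (12, 1). λ = (1 - 18)/(12 - 17) ≡ 6/18 mod 23. 18⁻¹ ≡ 9 (mod 23), so λ ≡ 8.
  x = λ² - 17 - 12 = 64 - 29 ≡ 12; y = λ·(17 - 12) - 18 ≡ 22. → (12, 22)
7P: (12, 22) + (12, 1): same x and y₁ ≡ -y₂, so the sum is 𝒪.

O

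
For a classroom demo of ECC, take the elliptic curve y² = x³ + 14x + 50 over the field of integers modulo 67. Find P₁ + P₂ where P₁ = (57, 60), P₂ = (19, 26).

(15, 34)

(57, 60) + (19, 26). λ = (26 - 60)/(19 - 57) ≡ 33/29 mod 67. 29⁻¹ ≡ 37 (mod 67) since 29·37 = 1073 ≡ 1, so λ ≡ 15.
  x = λ² - 57 - 19 = 225 - 76 ≡ 15; y = λ·(57 - 15) - 60 ≡ 34. → (15, 34)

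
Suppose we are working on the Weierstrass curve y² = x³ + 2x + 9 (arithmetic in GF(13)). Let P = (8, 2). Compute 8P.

Repeated addition: build up to 8P.
2P: tangent at (8, 2): λ = (3·8² + 2)/(2·2) ≡ 12/4. 4⁻¹ ≡ 10 (mod 13), so λ ≡ 12·10 ≡ 3.
  x = λ² - 8 - 8 = 9 - 16 ≡ 6; y = λ·(8 - 6) - 2 ≡ 4. → (6, 4)
3P: (6, 4) + (8, 2). λ = (2 - 4)/(8 - 6) ≡ 11/2 mod 13. 2⁻¹ ≡ 7 (mod 13), so λ ≡ 12.
  x = λ² - 6 - 8 = 144 - 14 ≡ 0; y = λ·(6 - 0) - 4 ≡ 3. → (0, 3)
4P: (0, 3) + (8, 2). λ = (2 - 3)/(8 - 0) ≡ 12/8 mod 13. 8⁻¹ ≡ 5 (mod 13), so λ ≡ 8.
  x = λ² - 0 - 8 = 64 - 8 ≡ 4; y = λ·(0 - 4) - 3 ≡ 4. → (4, 4)
5P: (4, 4) + (8, 2). λ = (2 - 4)/(8 - 4) ≡ 11/4 mod 13. 4⁻¹ ≡ 10 (mod 13), so λ ≡ 6.
  x = λ² - 4 - 8 = 36 - 12 ≡ 11; y = λ·(4 - 11) - 4 ≡ 6. → (11, 6)
6P: (11, 6) + (8, 2). λ = (2 - 6)/(8 - 11) ≡ 9/10 mod 13. 10⁻¹ ≡ 4 (mod 13) since 10·4 = 40 ≡ 1, so λ ≡ 10.
  x = λ² - 11 - 8 = 100 - 19 ≡ 3; y = λ·(11 - 3) - 6 ≡ 9. → (3, 9)
7P: (3, 9) + (8, 2). λ = (2 - 9)/(8 - 3) ≡ 6/5 mod 13. 5⁻¹ ≡ 8 (mod 13), so λ ≡ 9.
  x = λ² - 3 - 8 = 81 - 11 ≡ 5; y = λ·(3 - 5) - 9 ≡ 12. → (5, 12)
8P: (5, 12) + (8, 2). λ = (2 - 12)/(8 - 5) ≡ 3/3 mod 13. 3⁻¹ ≡ 9 (mod 13) since 3·9 = 27 ≡ 1, so λ ≡ 1.
  x = λ² - 5 - 8 = 1 - 13 ≡ 1; y = λ·(5 - 1) - 12 ≡ 5. → (1, 5)

(1, 5)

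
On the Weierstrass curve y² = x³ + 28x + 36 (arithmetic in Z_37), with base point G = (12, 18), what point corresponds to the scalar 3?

(24, 18)

Repeated addition: build up to 3G.
2G: tangent at (12, 18): λ = (3·12² + 28)/(2·18) ≡ 16/36. 36⁻¹ ≡ 36 (mod 37) since 36·36 = 1296 ≡ 1, so λ ≡ 16·36 ≡ 21.
  x = λ² - 12 - 12 = 441 - 24 ≡ 10; y = λ·(12 - 10) - 18 ≡ 24. → (10, 24)
3G: (10, 24) + (12, 18). λ = (18 - 24)/(12 - 10) ≡ 31/2 mod 37. 2⁻¹ ≡ 19 (mod 37), so λ ≡ 34.
  x = λ² - 10 - 12 = 1156 - 22 ≡ 24; y = λ·(10 - 24) - 24 ≡ 18. → (24, 18)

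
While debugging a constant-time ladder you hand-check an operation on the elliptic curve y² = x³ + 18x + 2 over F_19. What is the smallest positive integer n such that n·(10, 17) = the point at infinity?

7

2P: tangent at (10, 17): λ = (3·10² + 18)/(2·17) ≡ 14/15. 15⁻¹ ≡ 14 (mod 19), so λ ≡ 14·14 ≡ 6.
  x = λ² - 10 - 10 = 36 - 20 ≡ 16; y = λ·(10 - 16) - 17 ≡ 4. → (16, 4)
3P: (16, 4) + (10, 17). λ = (17 - 4)/(10 - 16) ≡ 13/13 mod 19. 13⁻¹ ≡ 3 (mod 19), so λ ≡ 1.
  x = λ² - 16 - 10 = 1 - 26 ≡ 13; y = λ·(16 - 13) - 4 ≡ 18. → (13, 18)
4P: (13, 18) + (10, 17). λ = (17 - 18)/(10 - 13) ≡ 18/16 mod 19. 16⁻¹ ≡ 6 (mod 19), so λ ≡ 13.
  x = λ² - 13 - 10 = 169 - 23 ≡ 13; y = λ·(13 - 13) - 18 ≡ 1. → (13, 1)
5P: (13, 1) + (10, 17). λ = (17 - 1)/(10 - 13) ≡ 16/16 mod 19. 16⁻¹ ≡ 6 (mod 19) since 16·6 = 96 ≡ 1, so λ ≡ 1.
  x = λ² - 13 - 10 = 1 - 23 ≡ 16; y = λ·(13 - 16) - 1 ≡ 15. → (16, 15)
6P: (16, 15) + (10, 17). λ = (17 - 15)/(10 - 16) ≡ 2/13 mod 19. 13⁻¹ ≡ 3 (mod 19), so λ ≡ 6.
  x = λ² - 16 - 10 = 36 - 26 ≡ 10; y = λ·(16 - 10) - 15 ≡ 2. → (10, 2)
7P: (10, 2) + (10, 17): same x and y₁ ≡ -y₂, so the sum is the point at infinity.
7P = the point at infinity, so the order is 7.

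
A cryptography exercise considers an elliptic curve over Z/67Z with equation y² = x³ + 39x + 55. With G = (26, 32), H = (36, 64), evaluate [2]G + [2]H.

First 2G:
Repeated addition: build up to 2G.
2G: tangent at (26, 32): λ = (3·26² + 39)/(2·32) ≡ 57/64. 64⁻¹ ≡ 22 (mod 67), so λ ≡ 57·22 ≡ 48.
  x = λ² - 26 - 26 = 2304 - 52 ≡ 41; y = λ·(26 - 41) - 32 ≡ 52. → (41, 52)
2G = (41, 52).
Next 2H:
Repeated addition: build up to 2H.
2H: tangent at (36, 64): λ = (3·36² + 39)/(2·64) ≡ 41/61. 61⁻¹ ≡ 11 (mod 67) since 61·11 = 671 ≡ 1, so λ ≡ 41·11 ≡ 49.
  x = λ² - 36 - 36 = 2401 - 72 ≡ 51; y = λ·(36 - 51) - 64 ≡ 5. → (51, 5)
2H = (51, 5).
Finally 2G + 2H:
(41, 52) + (51, 5). λ = (5 - 52)/(51 - 41) ≡ 20/10 mod 67. 10⁻¹ ≡ 47 (mod 67), so λ ≡ 2.
  x = λ² - 41 - 51 = 4 - 92 ≡ 46; y = λ·(41 - 46) - 52 ≡ 5. → (46, 5)

(46, 5)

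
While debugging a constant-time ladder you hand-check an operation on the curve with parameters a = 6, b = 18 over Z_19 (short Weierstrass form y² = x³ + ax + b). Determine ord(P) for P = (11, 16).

2P: tangent at (11, 16): λ = (3·11² + 6)/(2·16) ≡ 8/13. 13⁻¹ ≡ 3 (mod 19), so λ ≡ 8·3 ≡ 5.
  x = λ² - 11 - 11 = 25 - 22 ≡ 3; y = λ·(11 - 3) - 16 ≡ 5. → (3, 5)
3P: (3, 5) + (11, 16). λ = (16 - 5)/(11 - 3) ≡ 11/8 mod 19. 8⁻¹ ≡ 12 (mod 19), so λ ≡ 18.
  x = λ² - 3 - 11 = 324 - 14 ≡ 6; y = λ·(3 - 6) - 5 ≡ 17. → (6, 17)
4P: (6, 17) + (11, 16). λ = (16 - 17)/(11 - 6) ≡ 18/5 mod 19. 5⁻¹ ≡ 4 (mod 19) since 5·4 = 20 ≡ 1, so λ ≡ 15.
  x = λ² - 6 - 11 = 225 - 17 ≡ 18; y = λ·(6 - 18) - 17 ≡ 12. → (18, 12)
5P: (18, 12) + (11, 16). λ = (16 - 12)/(11 - 18) ≡ 4/12 mod 19. 12⁻¹ ≡ 8 (mod 19) since 12·8 = 96 ≡ 1, so λ ≡ 13.
  x = λ² - 18 - 11 = 169 - 29 ≡ 7; y = λ·(18 - 7) - 12 ≡ 17. → (7, 17)
6P: (7, 17) + (11, 16). λ = (16 - 17)/(11 - 7) ≡ 18/4 mod 19. 4⁻¹ ≡ 5 (mod 19), so λ ≡ 14.
  x = λ² - 7 - 11 = 196 - 18 ≡ 7; y = λ·(7 - 7) - 17 ≡ 2. → (7, 2)
7P: (7, 2) + (11, 16). λ = (16 - 2)/(11 - 7) ≡ 14/4 mod 19. 4⁻¹ ≡ 5 (mod 19) since 4·5 = 20 ≡ 1, so λ ≡ 13.
  x = λ² - 7 - 11 = 169 - 18 ≡ 18; y = λ·(7 - 18) - 2 ≡ 7. → (18, 7)
8P: (18, 7) + (11, 16). λ = (16 - 7)/(11 - 18) ≡ 9/12 mod 19. 12⁻¹ ≡ 8 (mod 19) since 12·8 = 96 ≡ 1, so λ ≡ 15.
  x = λ² - 18 - 11 = 225 - 29 ≡ 6; y = λ·(18 - 6) - 7 ≡ 2. → (6, 2)
9P: (6, 2) + (11, 16). λ = (16 - 2)/(11 - 6) ≡ 14/5 mod 19. 5⁻¹ ≡ 4 (mod 19) since 5·4 = 20 ≡ 1, so λ ≡ 18.
  x = λ² - 6 - 11 = 324 - 17 ≡ 3; y = λ·(6 - 3) - 2 ≡ 14. → (3, 14)
10P: (3, 14) + (11, 16). λ = (16 - 14)/(11 - 3) ≡ 2/8 mod 19. 8⁻¹ ≡ 12 (mod 19) since 8·12 = 96 ≡ 1, so λ ≡ 5.
  x = λ² - 3 - 11 = 25 - 14 ≡ 11; y = λ·(3 - 11) - 14 ≡ 3. → (11, 3)
11P: (11, 3) + (11, 16): same x and y₁ ≡ -y₂, so the sum is O.
11P = O, so the order is 11.

11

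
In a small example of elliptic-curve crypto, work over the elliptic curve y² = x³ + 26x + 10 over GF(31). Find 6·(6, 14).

Write G = (6, 14).
Double-and-add on 6 = (110)₂. Start with G = (6, 14) for the leading 1-bit.
double: tangent at (6, 14): λ = (3·6² + 26)/(2·14) ≡ 10/28. 28⁻¹ ≡ 10 (mod 31), so λ ≡ 10·10 ≡ 7.
  x = λ² - 6 - 6 = 49 - 12 ≡ 6; y = λ·(6 - 6) - 14 ≡ 17. → (6, 17)
add G: (6, 17) + (6, 14): same x and y₁ ≡ -y₂, so the sum is O.
double: O + O = O (identity).

O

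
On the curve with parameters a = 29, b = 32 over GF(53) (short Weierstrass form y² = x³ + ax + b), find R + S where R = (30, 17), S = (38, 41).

(47, 38)

(30, 17) + (38, 41). λ = (41 - 17)/(38 - 30) ≡ 24/8 mod 53. 8⁻¹ ≡ 20 (mod 53) since 8·20 = 160 ≡ 1, so λ ≡ 3.
  x = λ² - 30 - 38 = 9 - 68 ≡ 47; y = λ·(30 - 47) - 17 ≡ 38. → (47, 38)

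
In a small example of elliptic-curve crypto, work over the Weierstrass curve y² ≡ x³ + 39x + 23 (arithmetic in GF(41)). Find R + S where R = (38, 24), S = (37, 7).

(38, 24) + (37, 7). λ = (7 - 24)/(37 - 38) ≡ 24/40 mod 41. 40⁻¹ ≡ 40 (mod 41) since 40·40 = 1600 ≡ 1, so λ ≡ 17.
  x = λ² - 38 - 37 = 289 - 75 ≡ 9; y = λ·(38 - 9) - 24 ≡ 18. → (9, 18)

(9, 18)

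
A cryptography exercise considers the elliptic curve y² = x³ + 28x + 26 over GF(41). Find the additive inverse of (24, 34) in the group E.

-(24, 34) = (24, -34 mod 41) = (24, 7).

(24, 7)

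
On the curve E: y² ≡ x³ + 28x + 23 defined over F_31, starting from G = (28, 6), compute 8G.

(2, 5)

Repeated addition: build up to 8G.
2G: tangent at (28, 6): λ = (3·28² + 28)/(2·6) ≡ 24/12. 12⁻¹ ≡ 13 (mod 31) since 12·13 = 156 ≡ 1, so λ ≡ 24·13 ≡ 2.
  x = λ² - 28 - 28 = 4 - 56 ≡ 10; y = λ·(28 - 10) - 6 ≡ 30. → (10, 30)
3G: (10, 30) + (28, 6). λ = (6 - 30)/(28 - 10) ≡ 7/18 mod 31. 18⁻¹ ≡ 19 (mod 31), so λ ≡ 9.
  x = λ² - 10 - 28 = 81 - 38 ≡ 12; y = λ·(10 - 12) - 30 ≡ 14. → (12, 14)
4G: (12, 14) + (28, 6). λ = (6 - 14)/(28 - 12) ≡ 23/16 mod 31. 16⁻¹ ≡ 2 (mod 31) since 16·2 = 32 ≡ 1, so λ ≡ 15.
  x = λ² - 12 - 28 = 225 - 40 ≡ 30; y = λ·(12 - 30) - 14 ≡ 26. → (30, 26)
5G: (30, 26) + (28, 6). λ = (6 - 26)/(28 - 30) ≡ 11/29 mod 31. 29⁻¹ ≡ 15 (mod 31), so λ ≡ 10.
  x = λ² - 30 - 28 = 100 - 58 ≡ 11; y = λ·(30 - 11) - 26 ≡ 9. → (11, 9)
6G: (11, 9) + (28, 6). λ = (6 - 9)/(28 - 11) ≡ 28/17 mod 31. 17⁻¹ ≡ 11 (mod 31), so λ ≡ 29.
  x = λ² - 11 - 28 = 841 - 39 ≡ 27; y = λ·(11 - 27) - 9 ≡ 23. → (27, 23)
7G: (27, 23) + (28, 6). λ = (6 - 23)/(28 - 27) ≡ 14/1 mod 31. 1⁻¹ ≡ 1 (mod 31), so λ ≡ 14.
  x = λ² - 27 - 28 = 196 - 55 ≡ 17; y = λ·(27 - 17) - 23 ≡ 24. → (17, 24)
8G: (17, 24) + (28, 6). λ = (6 - 24)/(28 - 17) ≡ 13/11 mod 31. 11⁻¹ ≡ 17 (mod 31), so λ ≡ 4.
  x = λ² - 17 - 28 = 16 - 45 ≡ 2; y = λ·(17 - 2) - 24 ≡ 5. → (2, 5)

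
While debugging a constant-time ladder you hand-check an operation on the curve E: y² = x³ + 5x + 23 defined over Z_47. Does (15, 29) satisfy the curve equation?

yes

y² = 29² ≡ 42; x³ + 5x + 23 = 3473 ≡ 42 (mod 47). 42 = 42.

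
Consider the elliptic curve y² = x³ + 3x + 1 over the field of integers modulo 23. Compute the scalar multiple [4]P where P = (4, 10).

(14, 2)

Double-and-add on 4 = (100)₂. Start with P = (4, 10) for the leading 1-bit.
double: tangent at (4, 10): λ = (3·4² + 3)/(2·10) ≡ 5/20. 20⁻¹ ≡ 15 (mod 23) since 20·15 = 300 ≡ 1, so λ ≡ 5·15 ≡ 6.
  x = λ² - 4 - 4 = 36 - 8 ≡ 5; y = λ·(4 - 5) - 10 ≡ 7. → (5, 7)
double: tangent at (5, 7): λ = (3·5² + 3)/(2·7) ≡ 9/14. 14⁻¹ ≡ 5 (mod 23) since 14·5 = 70 ≡ 1, so λ ≡ 9·5 ≡ 22.
  x = λ² - 5 - 5 = 484 - 10 ≡ 14; y = λ·(5 - 14) - 7 ≡ 2. → (14, 2)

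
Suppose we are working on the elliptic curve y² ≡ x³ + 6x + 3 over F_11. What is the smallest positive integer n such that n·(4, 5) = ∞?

3

2P: tangent at (4, 5): λ = (3·4² + 6)/(2·5) ≡ 10/10. 10⁻¹ ≡ 10 (mod 11), so λ ≡ 10·10 ≡ 1.
  x = λ² - 4 - 4 = 1 - 8 ≡ 4; y = λ·(4 - 4) - 5 ≡ 6. → (4, 6)
3P: (4, 6) + (4, 5): same x and y₁ ≡ -y₂, so the sum is ∞.
3P = ∞, so the order is 3.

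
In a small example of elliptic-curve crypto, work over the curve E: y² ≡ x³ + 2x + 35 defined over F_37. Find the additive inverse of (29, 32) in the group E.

(29, 5)

-(29, 32) = (29, -32 mod 37) = (29, 5).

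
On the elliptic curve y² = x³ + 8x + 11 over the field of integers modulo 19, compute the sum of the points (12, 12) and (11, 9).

(5, 9)

(12, 12) + (11, 9). λ = (9 - 12)/(11 - 12) ≡ 16/18 mod 19. 18⁻¹ ≡ 18 (mod 19), so λ ≡ 3.
  x = λ² - 12 - 11 = 9 - 23 ≡ 5; y = λ·(12 - 5) - 12 ≡ 9. → (5, 9)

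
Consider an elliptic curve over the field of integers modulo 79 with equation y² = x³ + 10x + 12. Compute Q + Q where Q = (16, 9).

(65, 50)

tangent at (16, 9): λ = (3·16² + 10)/(2·9) ≡ 67/18. 18⁻¹ ≡ 22 (mod 79), so λ ≡ 67·22 ≡ 52.
  x = λ² - 16 - 16 = 2704 - 32 ≡ 65; y = λ·(16 - 65) - 9 ≡ 50. → (65, 50)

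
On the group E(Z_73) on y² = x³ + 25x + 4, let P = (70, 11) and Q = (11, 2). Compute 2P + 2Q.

First 2P:
Repeated addition: build up to 2P.
2P: tangent at (70, 11): λ = (3·70² + 25)/(2·11) ≡ 52/22. 22⁻¹ ≡ 10 (mod 73), so λ ≡ 52·10 ≡ 9.
  x = λ² - 70 - 70 = 81 - 140 ≡ 14; y = λ·(70 - 14) - 11 ≡ 55. → (14, 55)
2P = (14, 55).
Next 2Q:
Repeated addition: build up to 2Q.
2Q: tangent at (11, 2): λ = (3·11² + 25)/(2·2) ≡ 23/4. 4⁻¹ ≡ 55 (mod 73), so λ ≡ 23·55 ≡ 24.
  x = λ² - 11 - 11 = 576 - 22 ≡ 43; y = λ·(11 - 43) - 2 ≡ 33. → (43, 33)
2Q = (43, 33).
Finally 2P + 2Q:
(14, 55) + (43, 33). λ = (33 - 55)/(43 - 14) ≡ 51/29 mod 73. 29⁻¹ ≡ 68 (mod 73), so λ ≡ 37.
  x = λ² - 14 - 43 = 1369 - 57 ≡ 71; y = λ·(14 - 71) - 55 ≡ 26. → (71, 26)

(71, 26)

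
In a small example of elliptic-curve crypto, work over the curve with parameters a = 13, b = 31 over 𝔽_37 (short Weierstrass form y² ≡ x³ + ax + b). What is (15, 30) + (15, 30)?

(14, 16)

tangent at (15, 30): λ = (3·15² + 13)/(2·30) ≡ 22/23. 23⁻¹ ≡ 29 (mod 37) since 23·29 = 667 ≡ 1, so λ ≡ 22·29 ≡ 9.
  x = λ² - 15 - 15 = 81 - 30 ≡ 14; y = λ·(15 - 14) - 30 ≡ 16. → (14, 16)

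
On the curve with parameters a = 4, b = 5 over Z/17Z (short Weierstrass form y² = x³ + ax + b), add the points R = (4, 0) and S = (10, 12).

(7, 11)

(4, 0) + (10, 12). λ = (12 - 0)/(10 - 4) ≡ 12/6 mod 17. 6⁻¹ ≡ 3 (mod 17), so λ ≡ 2.
  x = λ² - 4 - 10 = 4 - 14 ≡ 7; y = λ·(4 - 7) - 0 ≡ 11. → (7, 11)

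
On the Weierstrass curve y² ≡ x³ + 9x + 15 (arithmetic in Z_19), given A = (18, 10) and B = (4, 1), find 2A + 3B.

O

First 2A:
Repeated addition: build up to 2A.
2A: tangent at (18, 10): λ = (3·18² + 9)/(2·10) ≡ 12/1. 1⁻¹ ≡ 1 (mod 19), so λ ≡ 12·1 ≡ 12.
  x = λ² - 18 - 18 = 144 - 36 ≡ 13; y = λ·(18 - 13) - 10 ≡ 12. → (13, 12)
2A = (13, 12).
Next 3B:
Repeated addition: build up to 3B.
2B: tangent at (4, 1): λ = (3·4² + 9)/(2·1) ≡ 0/2. 2⁻¹ ≡ 10 (mod 19), so λ ≡ 0·10 ≡ 0.
  x = λ² - 4 - 4 = 0 - 8 ≡ 11; y = λ·(4 - 11) - 1 ≡ 18. → (11, 18)
3B: (11, 18) + (4, 1). λ = (1 - 18)/(4 - 11) ≡ 2/12 mod 19. 12⁻¹ ≡ 8 (mod 19), so λ ≡ 16.
  x = λ² - 11 - 4 = 256 - 15 ≡ 13; y = λ·(11 - 13) - 18 ≡ 7. → (13, 7)
3B = (13, 7).
Finally 2A + 3B:
(13, 12) + (13, 7): same x and y₁ ≡ -y₂, so the sum is ∞.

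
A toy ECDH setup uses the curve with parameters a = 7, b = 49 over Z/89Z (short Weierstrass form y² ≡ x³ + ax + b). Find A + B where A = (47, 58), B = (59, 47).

(47, 58) + (59, 47). λ = (47 - 58)/(59 - 47) ≡ 78/12 mod 89. 12⁻¹ ≡ 52 (mod 89), so λ ≡ 51.
  x = λ² - 47 - 59 = 2601 - 106 ≡ 3; y = λ·(47 - 3) - 58 ≡ 50. → (3, 50)

(3, 50)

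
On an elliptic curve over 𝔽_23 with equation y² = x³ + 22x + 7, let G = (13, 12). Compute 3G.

(21, 22)

Repeated addition: build up to 3G.
2G: tangent at (13, 12): λ = (3·13² + 22)/(2·12) ≡ 0/1. 1⁻¹ ≡ 1 (mod 23), so λ ≡ 0·1 ≡ 0.
  x = λ² - 13 - 13 = 0 - 26 ≡ 20; y = λ·(13 - 20) - 12 ≡ 11. → (20, 11)
3G: (20, 11) + (13, 12). λ = (12 - 11)/(13 - 20) ≡ 1/16 mod 23. 16⁻¹ ≡ 13 (mod 23) since 16·13 = 208 ≡ 1, so λ ≡ 13.
  x = λ² - 20 - 13 = 169 - 33 ≡ 21; y = λ·(20 - 21) - 11 ≡ 22. → (21, 22)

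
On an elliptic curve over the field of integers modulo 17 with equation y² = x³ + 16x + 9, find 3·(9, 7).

(13, 0)

Write G = (9, 7).
Repeated addition: build up to 3G.
2G: tangent at (9, 7): λ = (3·9² + 16)/(2·7) ≡ 4/14. 14⁻¹ ≡ 11 (mod 17), so λ ≡ 4·11 ≡ 10.
  x = λ² - 9 - 9 = 100 - 18 ≡ 14; y = λ·(9 - 14) - 7 ≡ 11. → (14, 11)
3G: (14, 11) + (9, 7). λ = (7 - 11)/(9 - 14) ≡ 13/12 mod 17. 12⁻¹ ≡ 10 (mod 17) since 12·10 = 120 ≡ 1, so λ ≡ 11.
  x = λ² - 14 - 9 = 121 - 23 ≡ 13; y = λ·(14 - 13) - 11 ≡ 0. → (13, 0)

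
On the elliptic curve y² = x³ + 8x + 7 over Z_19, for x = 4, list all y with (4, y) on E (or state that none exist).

none

x³ + 8x + 7 = 103 ≡ 8 (mod 19).
8 is a non-residue mod 19; no y exists.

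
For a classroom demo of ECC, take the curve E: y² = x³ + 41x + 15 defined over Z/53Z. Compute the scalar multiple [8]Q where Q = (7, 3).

Repeated addition: build up to 8Q.
2Q: tangent at (7, 3): λ = (3·7² + 41)/(2·3) ≡ 29/6. 6⁻¹ ≡ 9 (mod 53), so λ ≡ 29·9 ≡ 49.
  x = λ² - 7 - 7 = 2401 - 14 ≡ 2; y = λ·(7 - 2) - 3 ≡ 30. → (2, 30)
3Q: (2, 30) + (7, 3). λ = (3 - 30)/(7 - 2) ≡ 26/5 mod 53. 5⁻¹ ≡ 32 (mod 53), so λ ≡ 37.
  x = λ² - 2 - 7 = 1369 - 9 ≡ 35; y = λ·(2 - 35) - 30 ≡ 21. → (35, 21)
4Q: (35, 21) + (7, 3). λ = (3 - 21)/(7 - 35) ≡ 35/25 mod 53. 25⁻¹ ≡ 17 (mod 53), so λ ≡ 12.
  x = λ² - 35 - 7 = 144 - 42 ≡ 49; y = λ·(35 - 49) - 21 ≡ 23. → (49, 23)
5Q: (49, 23) + (7, 3). λ = (3 - 23)/(7 - 49) ≡ 33/11 mod 53. 11⁻¹ ≡ 29 (mod 53) since 11·29 = 319 ≡ 1, so λ ≡ 3.
  x = λ² - 49 - 7 = 9 - 56 ≡ 6; y = λ·(49 - 6) - 23 ≡ 0. → (6, 0)
6Q: (6, 0) + (7, 3). λ = (3 - 0)/(7 - 6) ≡ 3/1 mod 53. 1⁻¹ ≡ 1 (mod 53), so λ ≡ 3.
  x = λ² - 6 - 7 = 9 - 13 ≡ 49; y = λ·(6 - 49) - 0 ≡ 30. → (49, 30)
7Q: (49, 30) + (7, 3). λ = (3 - 30)/(7 - 49) ≡ 26/11 mod 53. 11⁻¹ ≡ 29 (mod 53) since 11·29 = 319 ≡ 1, so λ ≡ 12.
  x = λ² - 49 - 7 = 144 - 56 ≡ 35; y = λ·(49 - 35) - 30 ≡ 32. → (35, 32)
8Q: (35, 32) + (7, 3). λ = (3 - 32)/(7 - 35) ≡ 24/25 mod 53. 25⁻¹ ≡ 17 (mod 53), so λ ≡ 37.
  x = λ² - 35 - 7 = 1369 - 42 ≡ 2; y = λ·(35 - 2) - 32 ≡ 23. → (2, 23)

(2, 23)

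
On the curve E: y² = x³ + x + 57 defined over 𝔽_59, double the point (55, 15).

tangent at (55, 15): λ = (3·55² + 1)/(2·15) ≡ 49/30. 30⁻¹ ≡ 2 (mod 59) since 30·2 = 60 ≡ 1, so λ ≡ 49·2 ≡ 39.
  x = λ² - 55 - 55 = 1521 - 110 ≡ 54; y = λ·(55 - 54) - 15 ≡ 24. → (54, 24)

(54, 24)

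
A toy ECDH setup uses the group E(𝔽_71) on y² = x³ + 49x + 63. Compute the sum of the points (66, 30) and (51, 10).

(66, 30) + (51, 10). λ = (10 - 30)/(51 - 66) ≡ 51/56 mod 71. 56⁻¹ ≡ 52 (mod 71), so λ ≡ 25.
  x = λ² - 66 - 51 = 625 - 117 ≡ 11; y = λ·(66 - 11) - 30 ≡ 67. → (11, 67)

(11, 67)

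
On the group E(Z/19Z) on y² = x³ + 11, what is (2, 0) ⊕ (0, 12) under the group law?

(2, 0) + (0, 12). λ = (12 - 0)/(0 - 2) ≡ 12/17 mod 19. 17⁻¹ ≡ 9 (mod 19), so λ ≡ 13.
  x = λ² - 2 - 0 = 169 - 2 ≡ 15; y = λ·(2 - 15) - 0 ≡ 2. → (15, 2)

(15, 2)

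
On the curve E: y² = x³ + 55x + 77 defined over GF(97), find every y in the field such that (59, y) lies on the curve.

32, 65

x³ + 55x + 77 = 208701 ≡ 54 (mod 97).
Square roots of 54 mod 97: 32 and 65 (since 32² = 1024 ≡ 54).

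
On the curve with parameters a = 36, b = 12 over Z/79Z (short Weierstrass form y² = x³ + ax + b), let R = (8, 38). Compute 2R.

(72, 7)

tangent at (8, 38): λ = (3·8² + 36)/(2·38) ≡ 70/76. 76⁻¹ ≡ 26 (mod 79), so λ ≡ 70·26 ≡ 3.
  x = λ² - 8 - 8 = 9 - 16 ≡ 72; y = λ·(8 - 72) - 38 ≡ 7. → (72, 7)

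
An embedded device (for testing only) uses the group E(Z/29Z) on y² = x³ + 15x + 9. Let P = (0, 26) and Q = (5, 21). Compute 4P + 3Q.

(3, 20)

First 4P:
Double-and-add on 4 = (100)₂. Start with P = (0, 26) for the leading 1-bit.
double: tangent at (0, 26): λ = (3·0² + 15)/(2·26) ≡ 15/23. 23⁻¹ ≡ 24 (mod 29), so λ ≡ 15·24 ≡ 12.
  x = λ² - 0 - 0 = 144 - 0 ≡ 28; y = λ·(0 - 28) - 26 ≡ 15. → (28, 15)
double: tangent at (28, 15): λ = (3·28² + 15)/(2·15) ≡ 18/1. 1⁻¹ ≡ 1 (mod 29), so λ ≡ 18·1 ≡ 18.
  x = λ² - 28 - 28 = 324 - 56 ≡ 7; y = λ·(28 - 7) - 15 ≡ 15. → (7, 15)
4P = (7, 15).
Next 3Q:
Repeated addition: build up to 3Q.
2Q: tangent at (5, 21): λ = (3·5² + 15)/(2·21) ≡ 3/13. 13⁻¹ ≡ 9 (mod 29), so λ ≡ 3·9 ≡ 27.
  x = λ² - 5 - 5 = 729 - 10 ≡ 23; y = λ·(5 - 23) - 21 ≡ 15. → (23, 15)
3Q: (23, 15) + (5, 21). λ = (21 - 15)/(5 - 23) ≡ 6/11 mod 29. 11⁻¹ ≡ 8 (mod 29) since 11·8 = 88 ≡ 1, so λ ≡ 19.
  x = λ² - 23 - 5 = 361 - 28 ≡ 14; y = λ·(23 - 14) - 15 ≡ 11. → (14, 11)
3Q = (14, 11).
Finally 4P + 3Q:
(7, 15) + (14, 11). λ = (11 - 15)/(14 - 7) ≡ 25/7 mod 29. 7⁻¹ ≡ 25 (mod 29), so λ ≡ 16.
  x = λ² - 7 - 14 = 256 - 21 ≡ 3; y = λ·(7 - 3) - 15 ≡ 20. → (3, 20)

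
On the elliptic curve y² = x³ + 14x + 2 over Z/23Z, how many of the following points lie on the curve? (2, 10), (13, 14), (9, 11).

2

(2, 10): 10² ≡ 8, rhs ≡ 15 → off.
(13, 14): 14² ≡ 12, rhs ≡ 12 → on.
(9, 11): 11² ≡ 6, rhs ≡ 6 → on.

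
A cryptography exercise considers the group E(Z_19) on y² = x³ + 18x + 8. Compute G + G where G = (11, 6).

(4, 12)

tangent at (11, 6): λ = (3·11² + 18)/(2·6) ≡ 1/12. 12⁻¹ ≡ 8 (mod 19), so λ ≡ 1·8 ≡ 8.
  x = λ² - 11 - 11 = 64 - 22 ≡ 4; y = λ·(11 - 4) - 6 ≡ 12. → (4, 12)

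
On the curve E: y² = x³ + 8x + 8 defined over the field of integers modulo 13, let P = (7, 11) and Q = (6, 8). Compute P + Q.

(7, 11) + (6, 8). λ = (8 - 11)/(6 - 7) ≡ 10/12 mod 13. 12⁻¹ ≡ 12 (mod 13) since 12·12 = 144 ≡ 1, so λ ≡ 3.
  x = λ² - 7 - 6 = 9 - 13 ≡ 9; y = λ·(7 - 9) - 11 ≡ 9. → (9, 9)

(9, 9)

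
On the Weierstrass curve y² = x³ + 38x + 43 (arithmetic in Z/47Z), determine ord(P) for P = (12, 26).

12

2P: tangent at (12, 26): λ = (3·12² + 38)/(2·26) ≡ 0/5. 5⁻¹ ≡ 19 (mod 47) since 5·19 = 95 ≡ 1, so λ ≡ 0·19 ≡ 0.
  x = λ² - 12 - 12 = 0 - 24 ≡ 23; y = λ·(12 - 23) - 26 ≡ 21. → (23, 21)
3P: (23, 21) + (12, 26). λ = (26 - 21)/(12 - 23) ≡ 5/36 mod 47. 36⁻¹ ≡ 17 (mod 47), so λ ≡ 38.
  x = λ² - 23 - 12 = 1444 - 35 ≡ 46; y = λ·(23 - 46) - 21 ≡ 45. → (46, 45)
4P: (46, 45) + (12, 26). λ = (26 - 45)/(12 - 46) ≡ 28/13 mod 47. 13⁻¹ ≡ 29 (mod 47) since 13·29 = 377 ≡ 1, so λ ≡ 13.
  x = λ² - 46 - 12 = 169 - 58 ≡ 17; y = λ·(46 - 17) - 45 ≡ 3. → (17, 3)
5P: (17, 3) + (12, 26). λ = (26 - 3)/(12 - 17) ≡ 23/42 mod 47. 42⁻¹ ≡ 28 (mod 47), so λ ≡ 33.
  x = λ² - 17 - 12 = 1089 - 29 ≡ 26; y = λ·(17 - 26) - 3 ≡ 29. → (26, 29)
6P: (26, 29) + (12, 26). λ = (26 - 29)/(12 - 26) ≡ 44/33 mod 47. 33⁻¹ ≡ 10 (mod 47) since 33·10 = 330 ≡ 1, so λ ≡ 17.
  x = λ² - 26 - 12 = 289 - 38 ≡ 16; y = λ·(26 - 16) - 29 ≡ 0. → (16, 0)
7P: (16, 0) + (12, 26). λ = (26 - 0)/(12 - 16) ≡ 26/43 mod 47. 43⁻¹ ≡ 35 (mod 47) since 43·35 = 1505 ≡ 1, so λ ≡ 17.
  x = λ² - 16 - 12 = 289 - 28 ≡ 26; y = λ·(16 - 26) - 0 ≡ 18. → (26, 18)
8P: (26, 18) + (12, 26). λ = (26 - 18)/(12 - 26) ≡ 8/33 mod 47. 33⁻¹ ≡ 10 (mod 47), so λ ≡ 33.
  x = λ² - 26 - 12 = 1089 - 38 ≡ 17; y = λ·(26 - 17) - 18 ≡ 44. → (17, 44)
9P: (17, 44) + (12, 26). λ = (26 - 44)/(12 - 17) ≡ 29/42 mod 47. 42⁻¹ ≡ 28 (mod 47), so λ ≡ 13.
  x = λ² - 17 - 12 = 169 - 29 ≡ 46; y = λ·(17 - 46) - 44 ≡ 2. → (46, 2)
10P: (46, 2) + (12, 26). λ = (26 - 2)/(12 - 46) ≡ 24/13 mod 47. 13⁻¹ ≡ 29 (mod 47), so λ ≡ 38.
  x = λ² - 46 - 12 = 1444 - 58 ≡ 23; y = λ·(46 - 23) - 2 ≡ 26. → (23, 26)
11P: (23, 26) + (12, 26). λ = (26 - 26)/(12 - 23) ≡ 0/36 mod 47. 36⁻¹ ≡ 17 (mod 47) since 36·17 = 612 ≡ 1, so λ ≡ 0.
  x = λ² - 23 - 12 = 0 - 35 ≡ 12; y = λ·(23 - 12) - 26 ≡ 21. → (12, 21)
12P: (12, 21) + (12, 26): same x and y₁ ≡ -y₂, so the sum is 𝒪.
12P = 𝒪, so the order is 12.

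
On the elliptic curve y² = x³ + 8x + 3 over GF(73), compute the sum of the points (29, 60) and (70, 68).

(6, 62)

(29, 60) + (70, 68). λ = (68 - 60)/(70 - 29) ≡ 8/41 mod 73. 41⁻¹ ≡ 57 (mod 73), so λ ≡ 18.
  x = λ² - 29 - 70 = 324 - 99 ≡ 6; y = λ·(29 - 6) - 60 ≡ 62. → (6, 62)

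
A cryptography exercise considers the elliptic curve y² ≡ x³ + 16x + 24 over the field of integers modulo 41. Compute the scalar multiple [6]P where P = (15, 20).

Repeated addition: build up to 6P.
2P: tangent at (15, 20): λ = (3·15² + 16)/(2·20) ≡ 35/40. 40⁻¹ ≡ 40 (mod 41), so λ ≡ 35·40 ≡ 6.
  x = λ² - 15 - 15 = 36 - 30 ≡ 6; y = λ·(15 - 6) - 20 ≡ 34. → (6, 34)
3P: (6, 34) + (15, 20). λ = (20 - 34)/(15 - 6) ≡ 27/9 mod 41. 9⁻¹ ≡ 32 (mod 41), so λ ≡ 3.
  x = λ² - 6 - 15 = 9 - 21 ≡ 29; y = λ·(6 - 29) - 34 ≡ 20. → (29, 20)
4P: (29, 20) + (15, 20). λ = (20 - 20)/(15 - 29) ≡ 0/27 mod 41. 27⁻¹ ≡ 38 (mod 41), so λ ≡ 0.
  x = λ² - 29 - 15 = 0 - 44 ≡ 38; y = λ·(29 - 38) - 20 ≡ 21. → (38, 21)
5P: (38, 21) + (15, 20). λ = (20 - 21)/(15 - 38) ≡ 40/18 mod 41. 18⁻¹ ≡ 16 (mod 41) since 18·16 = 288 ≡ 1, so λ ≡ 25.
  x = λ² - 38 - 15 = 625 - 53 ≡ 39; y = λ·(38 - 39) - 21 ≡ 36. → (39, 36)
6P: (39, 36) + (15, 20). λ = (20 - 36)/(15 - 39) ≡ 25/17 mod 41. 17⁻¹ ≡ 29 (mod 41), so λ ≡ 28.
  x = λ² - 39 - 15 = 784 - 54 ≡ 33; y = λ·(39 - 33) - 36 ≡ 9. → (33, 9)

(33, 9)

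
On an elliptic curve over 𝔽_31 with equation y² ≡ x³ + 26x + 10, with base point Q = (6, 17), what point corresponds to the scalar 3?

Repeated addition: build up to 3Q.
2Q: tangent at (6, 17): λ = (3·6² + 26)/(2·17) ≡ 10/3. 3⁻¹ ≡ 21 (mod 31), so λ ≡ 10·21 ≡ 24.
  x = λ² - 6 - 6 = 576 - 12 ≡ 6; y = λ·(6 - 6) - 17 ≡ 14. → (6, 14)
3Q: (6, 14) + (6, 17): same x and y₁ ≡ -y₂, so the sum is O.

O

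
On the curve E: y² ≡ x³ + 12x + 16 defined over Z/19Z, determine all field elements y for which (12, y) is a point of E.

8, 11

x³ + 12x + 16 = 1888 ≡ 7 (mod 19).
Square roots of 7 mod 19: 8 and 11 (since 8² = 64 ≡ 7).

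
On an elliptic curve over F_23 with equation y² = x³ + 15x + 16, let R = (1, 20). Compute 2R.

(7, 21)

tangent at (1, 20): λ = (3·1² + 15)/(2·20) ≡ 18/17. 17⁻¹ ≡ 19 (mod 23), so λ ≡ 18·19 ≡ 20.
  x = λ² - 1 - 1 = 400 - 2 ≡ 7; y = λ·(1 - 7) - 20 ≡ 21. → (7, 21)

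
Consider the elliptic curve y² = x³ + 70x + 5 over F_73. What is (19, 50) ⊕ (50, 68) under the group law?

(19, 50) + (50, 68). λ = (68 - 50)/(50 - 19) ≡ 18/31 mod 73. 31⁻¹ ≡ 33 (mod 73), so λ ≡ 10.
  x = λ² - 19 - 50 = 100 - 69 ≡ 31; y = λ·(19 - 31) - 50 ≡ 49. → (31, 49)

(31, 49)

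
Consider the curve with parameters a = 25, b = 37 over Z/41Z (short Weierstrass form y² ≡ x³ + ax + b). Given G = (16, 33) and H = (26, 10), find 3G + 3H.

(16, 8)

First 3G:
Repeated addition: build up to 3G.
2G: tangent at (16, 33): λ = (3·16² + 25)/(2·33) ≡ 14/25. 25⁻¹ ≡ 23 (mod 41) since 25·23 = 575 ≡ 1, so λ ≡ 14·23 ≡ 35.
  x = λ² - 16 - 16 = 1225 - 32 ≡ 4; y = λ·(16 - 4) - 33 ≡ 18. → (4, 18)
3G: (4, 18) + (16, 33). λ = (33 - 18)/(16 - 4) ≡ 15/12 mod 41. 12⁻¹ ≡ 24 (mod 41) since 12·24 = 288 ≡ 1, so λ ≡ 32.
  x = λ² - 4 - 16 = 1024 - 20 ≡ 20; y = λ·(4 - 20) - 18 ≡ 3. → (20, 3)
3G = (20, 3).
Next 3H:
Repeated addition: build up to 3H.
2H: tangent at (26, 10): λ = (3·26² + 25)/(2·10) ≡ 3/20. 20⁻¹ ≡ 39 (mod 41) since 20·39 = 780 ≡ 1, so λ ≡ 3·39 ≡ 35.
  x = λ² - 26 - 26 = 1225 - 52 ≡ 25; y = λ·(26 - 25) - 10 ≡ 25. → (25, 25)
3H: (25, 25) + (26, 10). λ = (10 - 25)/(26 - 25) ≡ 26/1 mod 41. 1⁻¹ ≡ 1 (mod 41), so λ ≡ 26.
  x = λ² - 25 - 26 = 676 - 51 ≡ 10; y = λ·(25 - 10) - 25 ≡ 37. → (10, 37)
3H = (10, 37).
Finally 3G + 3H:
(20, 3) + (10, 37). λ = (37 - 3)/(10 - 20) ≡ 34/31 mod 41. 31⁻¹ ≡ 4 (mod 41), so λ ≡ 13.
  x = λ² - 20 - 10 = 169 - 30 ≡ 16; y = λ·(20 - 16) - 3 ≡ 8. → (16, 8)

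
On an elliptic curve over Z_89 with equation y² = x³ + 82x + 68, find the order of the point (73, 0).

2P: (73, 0) + (73, 0): same x and y₁ ≡ -y₂, so the sum is ∞.
2P = ∞, so the order is 2.

2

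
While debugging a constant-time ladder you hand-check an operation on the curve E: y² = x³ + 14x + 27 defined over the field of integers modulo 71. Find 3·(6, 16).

(50, 25)

Write G = (6, 16).
Repeated addition: build up to 3G.
2G: tangent at (6, 16): λ = (3·6² + 14)/(2·16) ≡ 51/32. 32⁻¹ ≡ 20 (mod 71) since 32·20 = 640 ≡ 1, so λ ≡ 51·20 ≡ 26.
  x = λ² - 6 - 6 = 676 - 12 ≡ 25; y = λ·(6 - 25) - 16 ≡ 58. → (25, 58)
3G: (25, 58) + (6, 16). λ = (16 - 58)/(6 - 25) ≡ 29/52 mod 71. 52⁻¹ ≡ 56 (mod 71), so λ ≡ 62.
  x = λ² - 25 - 6 = 3844 - 31 ≡ 50; y = λ·(25 - 50) - 58 ≡ 25. → (50, 25)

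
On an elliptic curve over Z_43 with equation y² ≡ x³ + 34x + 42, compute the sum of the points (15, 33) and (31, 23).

(15, 33) + (31, 23). λ = (23 - 33)/(31 - 15) ≡ 33/16 mod 43. 16⁻¹ ≡ 35 (mod 43), so λ ≡ 37.
  x = λ² - 15 - 31 = 1369 - 46 ≡ 33; y = λ·(15 - 33) - 33 ≡ 32. → (33, 32)

(33, 32)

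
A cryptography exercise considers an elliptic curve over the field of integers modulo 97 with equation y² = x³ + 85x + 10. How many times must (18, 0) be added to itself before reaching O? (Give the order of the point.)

2P: (18, 0) + (18, 0): same x and y₁ ≡ -y₂, so the sum is O.
2P = O, so the order is 2.

2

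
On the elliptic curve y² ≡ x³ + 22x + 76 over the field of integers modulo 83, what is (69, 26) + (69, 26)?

tangent at (69, 26): λ = (3·69² + 22)/(2·26) ≡ 29/52. 52⁻¹ ≡ 8 (mod 83), so λ ≡ 29·8 ≡ 66.
  x = λ² - 69 - 69 = 4356 - 138 ≡ 68; y = λ·(69 - 68) - 26 ≡ 40. → (68, 40)

(68, 40)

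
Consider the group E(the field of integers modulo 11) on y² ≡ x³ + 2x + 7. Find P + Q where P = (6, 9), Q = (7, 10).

(10, 9)

(6, 9) + (7, 10). λ = (10 - 9)/(7 - 6) ≡ 1/1 mod 11. 1⁻¹ ≡ 1 (mod 11), so λ ≡ 1.
  x = λ² - 6 - 7 = 1 - 13 ≡ 10; y = λ·(6 - 10) - 9 ≡ 9. → (10, 9)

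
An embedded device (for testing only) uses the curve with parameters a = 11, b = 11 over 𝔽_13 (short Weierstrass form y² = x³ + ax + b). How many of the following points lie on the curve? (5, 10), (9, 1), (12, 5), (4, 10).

2

(5, 10): 10² ≡ 9, rhs ≡ 9 → on.
(9, 1): 1² ≡ 1, rhs ≡ 7 → off.
(12, 5): 5² ≡ 12, rhs ≡ 12 → on.
(4, 10): 10² ≡ 9, rhs ≡ 2 → off.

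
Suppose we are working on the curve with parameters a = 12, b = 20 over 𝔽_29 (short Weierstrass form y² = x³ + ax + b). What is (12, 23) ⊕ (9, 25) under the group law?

(2, 9)

(12, 23) + (9, 25). λ = (25 - 23)/(9 - 12) ≡ 2/26 mod 29. 26⁻¹ ≡ 19 (mod 29), so λ ≡ 9.
  x = λ² - 12 - 9 = 81 - 21 ≡ 2; y = λ·(12 - 2) - 23 ≡ 9. → (2, 9)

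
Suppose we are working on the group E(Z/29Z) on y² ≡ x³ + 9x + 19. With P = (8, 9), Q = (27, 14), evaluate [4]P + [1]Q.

(16, 24)

First 4P:
Double-and-add on 4 = (100)₂. Start with P = (8, 9) for the leading 1-bit.
double: tangent at (8, 9): λ = (3·8² + 9)/(2·9) ≡ 27/18. 18⁻¹ ≡ 21 (mod 29), so λ ≡ 27·21 ≡ 16.
  x = λ² - 8 - 8 = 256 - 16 ≡ 8; y = λ·(8 - 8) - 9 ≡ 20. → (8, 20)
double: tangent at (8, 20): λ = (3·8² + 9)/(2·20) ≡ 27/11. 11⁻¹ ≡ 8 (mod 29), so λ ≡ 27·8 ≡ 13.
  x = λ² - 8 - 8 = 169 - 16 ≡ 8; y = λ·(8 - 8) - 20 ≡ 9. → (8, 9)
4P = (8, 9).
Finally 4P + Q:
(8, 9) + (27, 14). λ = (14 - 9)/(27 - 8) ≡ 5/19 mod 29. 19⁻¹ ≡ 26 (mod 29), so λ ≡ 14.
  x = λ² - 8 - 27 = 196 - 35 ≡ 16; y = λ·(8 - 16) - 9 ≡ 24. → (16, 24)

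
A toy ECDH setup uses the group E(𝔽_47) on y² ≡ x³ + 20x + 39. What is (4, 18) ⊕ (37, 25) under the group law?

(4, 18) + (37, 25). λ = (25 - 18)/(37 - 4) ≡ 7/33 mod 47. 33⁻¹ ≡ 10 (mod 47) since 33·10 = 330 ≡ 1, so λ ≡ 23.
  x = λ² - 4 - 37 = 529 - 41 ≡ 18; y = λ·(4 - 18) - 18 ≡ 36. → (18, 36)

(18, 36)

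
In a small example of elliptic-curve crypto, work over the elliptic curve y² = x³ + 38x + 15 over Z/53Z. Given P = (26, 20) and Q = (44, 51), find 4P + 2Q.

First 4P:
Repeated addition: build up to 4P.
2P: tangent at (26, 20): λ = (3·26² + 38)/(2·20) ≡ 52/40. 40⁻¹ ≡ 4 (mod 53), so λ ≡ 52·4 ≡ 49.
  x = λ² - 26 - 26 = 2401 - 52 ≡ 17; y = λ·(26 - 17) - 20 ≡ 50. → (17, 50)
3P: (17, 50) + (26, 20). λ = (20 - 50)/(26 - 17) ≡ 23/9 mod 53. 9⁻¹ ≡ 6 (mod 53), so λ ≡ 32.
  x = λ² - 17 - 26 = 1024 - 43 ≡ 27; y = λ·(17 - 27) - 50 ≡ 1. → (27, 1)
4P: (27, 1) + (26, 20). λ = (20 - 1)/(26 - 27) ≡ 19/52 mod 53. 52⁻¹ ≡ 52 (mod 53) since 52·52 = 2704 ≡ 1, so λ ≡ 34.
  x = λ² - 27 - 26 = 1156 - 53 ≡ 43; y = λ·(27 - 43) - 1 ≡ 38. → (43, 38)
4P = (43, 38).
Next 2Q:
Repeated addition: build up to 2Q.
2Q: tangent at (44, 51): λ = (3·44² + 38)/(2·51) ≡ 16/49. 49⁻¹ ≡ 13 (mod 53), so λ ≡ 16·13 ≡ 49.
  x = λ² - 44 - 44 = 2401 - 88 ≡ 34; y = λ·(44 - 34) - 51 ≡ 15. → (34, 15)
2Q = (34, 15).
Finally 4P + 2Q:
(43, 38) + (34, 15). λ = (15 - 38)/(34 - 43) ≡ 30/44 mod 53. 44⁻¹ ≡ 47 (mod 53) since 44·47 = 2068 ≡ 1, so λ ≡ 32.
  x = λ² - 43 - 34 = 1024 - 77 ≡ 46; y = λ·(43 - 46) - 38 ≡ 25. → (46, 25)

(46, 25)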